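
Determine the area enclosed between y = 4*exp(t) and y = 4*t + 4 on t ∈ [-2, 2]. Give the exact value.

On [-2, 2], (4*exp(t)) - (4*t + 4) = -4*t + 4*exp(t) - 4 is ≥ 0 throughout, so the area is a single integral of |-4*t + 4*exp(t) - 4|.
∫[-2,2] (-4*t + 4*exp(t) - 4) dt = -16 - 4*exp(-2) + 4*exp(2).

-16 - 4*exp(-2) + 4*exp(2)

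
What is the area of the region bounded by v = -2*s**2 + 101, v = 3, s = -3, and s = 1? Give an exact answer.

On [-3, 1], (-2*s**2 + 101) - (3) = -2*s**2 + 98 is ≥ 0 throughout, so the area is a single integral of |-2*s**2 + 98|.
∫[-3,1] (-2*s**2 + 98) ds = 1120/3.

1120/3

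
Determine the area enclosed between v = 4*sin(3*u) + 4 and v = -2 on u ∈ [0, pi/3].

On [0, pi/3], (4*sin(3*u) + 4) - (-2) = 4*sin(3*u) + 6 is ≥ 0 throughout, so the area is a single integral of |4*sin(3*u) + 6|.
∫[0,pi/3] (4*sin(3*u) + 6) du = 8/3 + 2*pi.

8/3 + 2*pi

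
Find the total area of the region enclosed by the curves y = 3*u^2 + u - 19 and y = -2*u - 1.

125/2

Set the curves equal: 3*u^2 + u - 19 = -2*u - 1, so 3*u^2 + 3*u - 18 = 0, which factors as 3*(u - 2)*(u + 3) = 0. The curves meet at u = -3, 2.
On [-3, 2], y = -2*u - 1 is on top; that piece has area ∫[-3,2] (-(3*u^2 + 3*u - 18)) du = 125/2.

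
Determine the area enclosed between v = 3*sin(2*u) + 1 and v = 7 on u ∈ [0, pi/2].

-3 + 3*pi

On [0, pi/2], (3*sin(2*u) + 1) - (7) = 3*sin(2*u) - 6 is ≤ 0 throughout, so the area is a single integral of |3*sin(2*u) - 6|.
∫[0,pi/2] (3*sin(2*u) - 6) du = 3 - 3*pi; the area of that piece is -3 + 3*pi.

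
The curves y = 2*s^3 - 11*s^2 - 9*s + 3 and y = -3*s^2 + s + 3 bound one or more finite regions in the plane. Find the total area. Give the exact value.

443/3

Set the curves equal: 2*s^3 - 11*s^2 - 9*s + 3 = -3*s^2 + s + 3, so 2*s^3 - 8*s^2 - 10*s = 0, which factors as 2*s*(s - 5)*(s + 1) = 0. The curves meet at s = -1, 0, 5.
On [-1, 0], y = 2*s^3 - 11*s^2 - 9*s + 3 is on top; that piece has area ∫[-1,0] (2*s^3 - 8*s^2 - 10*s) ds = 11/6.
On [0, 5], y = -3*s^2 + s + 3 is on top; that piece has area ∫[0,5] (-(2*s^3 - 8*s^2 - 10*s)) ds = 875/6.
Total enclosed area = 11/6 + 875/6 = 443/3.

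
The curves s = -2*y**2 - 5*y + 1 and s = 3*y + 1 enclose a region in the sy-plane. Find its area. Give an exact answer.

Both boundary curves give s as a function of y, so integrate with respect to y. Setting them equal: -2*y**2 - 8*y = 0, i.e. -2*y*(y + 4) = 0, so they meet at y = -4, 0.
For y in [-4, 0], s = -2*y**2 - 5*y + 1 is on the right; area = ∫[-4,0] (-2*y**2 - 8*y) dy = 64/3.

64/3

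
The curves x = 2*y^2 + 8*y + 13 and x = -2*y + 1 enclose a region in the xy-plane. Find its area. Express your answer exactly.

Both boundary curves give x as a function of y, so integrate with respect to y. Setting them equal: 2*y^2 + 10*y + 12 = 0, i.e. 2*(y + 2)*(y + 3) = 0, so they meet at y = -3, -2.
For y in [-3, -2], x = 2*y^2 + 8*y + 13 is on the left; area = ∫[-3,-2] (-(2*y^2 + 10*y + 12)) dy = 1/3.

1/3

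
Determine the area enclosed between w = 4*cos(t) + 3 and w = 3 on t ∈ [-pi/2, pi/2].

8

On [-pi/2, pi/2], (4*cos(t) + 3) - (3) = 4*cos(t) is ≥ 0 throughout, so the area is a single integral of |4*cos(t)|.
∫[-pi/2,pi/2] (4*cos(t)) dt = 8.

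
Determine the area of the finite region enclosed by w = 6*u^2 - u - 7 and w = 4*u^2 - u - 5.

8/3

Set the curves equal: 6*u^2 - u - 7 = 4*u^2 - u - 5, so 2*u^2 - 2 = 0, which factors as 2*(u - 1)*(u + 1) = 0. The curves meet at u = -1, 1.
On [-1, 1], w = 4*u^2 - u - 5 is on top; that piece has area ∫[-1,1] (-(2*u^2 - 2)) du = 8/3.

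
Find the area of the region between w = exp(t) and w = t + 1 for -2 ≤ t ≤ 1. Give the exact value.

On [-2, 1], (exp(t)) - (t + 1) = -t + exp(t) - 1 is ≥ 0 throughout, so the area is a single integral of |-t + exp(t) - 1|.
∫[-2,1] (-t + exp(t) - 1) dt = -3/2 - exp(-2) + exp(1).

-3/2 - exp(-2) + exp(1)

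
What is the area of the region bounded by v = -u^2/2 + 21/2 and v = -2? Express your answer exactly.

Set the curves equal: -u^2/2 + 21/2 = -2, so -u^2/2 + 25/2 = 0, which factors as -(u - 5)*(u + 5)/2 = 0. The curves meet at u = -5, 5.
On [-5, 5], v = -u^2/2 + 21/2 is on top; that piece has area ∫[-5,5] (-u^2/2 + 25/2) du = 250/3.

250/3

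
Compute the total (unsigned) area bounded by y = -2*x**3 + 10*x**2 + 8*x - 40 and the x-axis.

The curve meets the x-axis where -2*x**3 + 10*x**2 + 8*x - 40 = 0, i.e. -2*(x - 5)*(x - 2)*(x + 2) = 0, at x = -2, 2, 5.
On [-2, 2] the curve lies below the axis; ∫[-2,2] (-2*x**3 + 10*x**2 + 8*x - 40) dx = -320/3, giving area 320/3.
On [2, 5] the curve lies above the axis; ∫[2,5] (-2*x**3 + 10*x**2 + 8*x - 40) dx = 99/2, giving area 99/2.
Total area = 320/3 + 99/2 = 937/6.

937/6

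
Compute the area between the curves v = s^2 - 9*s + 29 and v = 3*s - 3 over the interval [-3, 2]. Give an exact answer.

On [-3, 2], (s^2 - 9*s + 29) - (3*s - 3) = s^2 - 12*s + 32 is ≥ 0 throughout, so the area is a single integral of |s^2 - 12*s + 32|.
∫[-3,2] (s^2 - 12*s + 32) ds = 605/3.

605/3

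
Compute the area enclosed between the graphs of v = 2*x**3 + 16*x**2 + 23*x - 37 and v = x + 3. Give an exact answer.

443/3

Set the curves equal: 2*x**3 + 16*x**2 + 23*x - 37 = x + 3, so 2*x**3 + 16*x**2 + 22*x - 40 = 0, which factors as 2*(x - 1)*(x + 4)*(x + 5) = 0. The curves meet at x = -5, -4, 1.
On [-5, -4], v = 2*x**3 + 16*x**2 + 23*x - 37 is on top; that piece has area ∫[-5,-4] (2*x**3 + 16*x**2 + 22*x - 40) dx = 11/6.
On [-4, 1], v = x + 3 is on top; that piece has area ∫[-4,1] (-(2*x**3 + 16*x**2 + 22*x - 40)) dx = 875/6.
Total enclosed area = 11/6 + 875/6 = 443/3.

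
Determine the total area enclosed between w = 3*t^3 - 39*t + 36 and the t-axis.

The curve meets the t-axis where 3*t^3 - 39*t + 36 = 0, i.e. 3*(t - 3)*(t - 1)*(t + 4) = 0, at t = -4, 1, 3.
On [-4, 1] the curve lies above the axis; ∫[-4,1] (3*t^3 - 39*t + 36) dt = 1125/4, giving area 1125/4.
On [1, 3] the curve lies below the axis; ∫[1,3] (3*t^3 - 39*t + 36) dt = -24, giving area 24.
Total area = 1125/4 + 24 = 1221/4.

1221/4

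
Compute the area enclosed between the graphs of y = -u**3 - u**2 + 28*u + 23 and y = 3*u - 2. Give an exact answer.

Set the curves equal: -u**3 - u**2 + 28*u + 23 = 3*u - 2, so -u**3 - u**2 + 25*u + 25 = 0, which factors as -(u - 5)*(u + 1)*(u + 5) = 0. The curves meet at u = -5, -1, 5.
On [-5, -1], y = 3*u - 2 is on top; that piece has area ∫[-5,-1] (-(-u**3 - u**2 + 25*u + 25)) du = 256/3.
On [-1, 5], y = -u**3 - u**2 + 28*u + 23 is on top; that piece has area ∫[-1,5] (-u**3 - u**2 + 25*u + 25) du = 252.
Total enclosed area = 256/3 + 252 = 1012/3.

1012/3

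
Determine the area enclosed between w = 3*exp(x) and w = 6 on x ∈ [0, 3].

-27 + 12*log(2) + 3*exp(3)

The difference (3*exp(x)) - (6) = 3*exp(x) - 6 changes sign at x = log(2) inside [0, 3], so split the integral there.
∫[0,log(2)] (3*exp(x) - 6) dx = 3 - log(64); the area of that piece is -3 + log(64).
∫[log(2),3] (3*exp(x) - 6) dx = -24 + 6*log(2) + 3*exp(3).
Total area = (-3 + log(64)) + (-24 + 6*log(2) + 3*exp(3)) = -27 + 12*log(2) + 3*exp(3).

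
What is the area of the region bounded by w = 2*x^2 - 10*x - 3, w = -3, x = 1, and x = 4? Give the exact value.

On [1, 4], (2*x^2 - 10*x - 3) - (-3) = 2*x^2 - 10*x is ≤ 0 throughout, so the area is a single integral of |2*x^2 - 10*x|.
∫[1,4] (2*x^2 - 10*x) dx = -33; the area of that piece is 33.

33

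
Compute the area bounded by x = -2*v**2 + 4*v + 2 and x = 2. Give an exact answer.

8/3

Both boundary curves give x as a function of v, so integrate with respect to v. Setting them equal: -2*v**2 + 4*v = 0, i.e. -2*v*(v - 2) = 0, so they meet at v = 0, 2.
For v in [0, 2], x = -2*v**2 + 4*v + 2 is on the right; area = ∫[0,2] (-2*v**2 + 4*v) dv = 8/3.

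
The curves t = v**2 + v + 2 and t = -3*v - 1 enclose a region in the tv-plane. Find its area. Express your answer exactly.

4/3

Both boundary curves give t as a function of v, so integrate with respect to v. Setting them equal: v**2 + 4*v + 3 = 0, i.e. (v + 1)*(v + 3) = 0, so they meet at v = -3, -1.
For v in [-3, -1], t = v**2 + v + 2 is on the left; area = ∫[-3,-1] (-(v**2 + 4*v + 3)) dv = 4/3.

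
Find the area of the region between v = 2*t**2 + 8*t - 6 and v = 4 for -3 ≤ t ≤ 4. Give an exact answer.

The difference (2*t**2 + 8*t - 6) - (4) = 2*t**2 + 8*t - 10 changes sign at t = 1 inside [-3, 4], so split the integral there.
∫[-3,1] (2*t**2 + 8*t - 10) dt = -160/3; the area of that piece is 160/3.
∫[1,4] (2*t**2 + 8*t - 10) dt = 72.
Total area = 160/3 + 72 = 376/3.

376/3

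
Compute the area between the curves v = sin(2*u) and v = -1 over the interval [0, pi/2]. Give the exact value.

1 + pi/2

On [0, pi/2], (sin(2*u)) - (-1) = sin(2*u) + 1 is ≥ 0 throughout, so the area is a single integral of |sin(2*u) + 1|.
∫[0,pi/2] (sin(2*u) + 1) du = 1 + pi/2.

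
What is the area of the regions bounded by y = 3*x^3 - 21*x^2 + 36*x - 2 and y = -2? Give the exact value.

71/2

Set the curves equal: 3*x^3 - 21*x^2 + 36*x - 2 = -2, so 3*x^3 - 21*x^2 + 36*x = 0, which factors as 3*x*(x - 4)*(x - 3) = 0. The curves meet at x = 0, 3, 4.
On [0, 3], y = 3*x^3 - 21*x^2 + 36*x - 2 is on top; that piece has area ∫[0,3] (3*x^3 - 21*x^2 + 36*x) dx = 135/4.
On [3, 4], y = -2 is on top; that piece has area ∫[3,4] (-(3*x^3 - 21*x^2 + 36*x)) dx = 7/4.
Total enclosed area = 135/4 + 7/4 = 71/2.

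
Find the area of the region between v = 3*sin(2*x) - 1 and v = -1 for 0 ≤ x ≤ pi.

The difference (3*sin(2*x) - 1) - (-1) = 3*sin(2*x) changes sign at x = pi/2 inside [0, pi], so split the integral there.
∫[0,pi/2] (3*sin(2*x)) dx = 3.
∫[pi/2,pi] (3*sin(2*x)) dx = -3; the area of that piece is 3.
Total area = 3 + 3 = 6.

6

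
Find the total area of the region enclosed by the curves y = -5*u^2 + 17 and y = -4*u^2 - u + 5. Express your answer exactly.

343/6

Set the curves equal: -5*u^2 + 17 = -4*u^2 - u + 5, so -u^2 + u + 12 = 0, which factors as -(u - 4)*(u + 3) = 0. The curves meet at u = -3, 4.
On [-3, 4], y = -5*u^2 + 17 is on top; that piece has area ∫[-3,4] (-u^2 + u + 12) du = 343/6.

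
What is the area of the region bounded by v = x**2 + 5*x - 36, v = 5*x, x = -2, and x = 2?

416/3

On [-2, 2], (x**2 + 5*x - 36) - (5*x) = x**2 - 36 is ≤ 0 throughout, so the area is a single integral of |x**2 - 36|.
∫[-2,2] (x**2 - 36) dx = -416/3; the area of that piece is 416/3.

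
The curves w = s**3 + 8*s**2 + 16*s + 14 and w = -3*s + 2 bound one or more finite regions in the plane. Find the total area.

37/12

Set the curves equal: s**3 + 8*s**2 + 16*s + 14 = -3*s + 2, so s**3 + 8*s**2 + 19*s + 12 = 0, which factors as (s + 1)*(s + 3)*(s + 4) = 0. The curves meet at s = -4, -3, -1.
On [-4, -3], w = s**3 + 8*s**2 + 16*s + 14 is on top; that piece has area ∫[-4,-3] (s**3 + 8*s**2 + 19*s + 12) ds = 5/12.
On [-3, -1], w = -3*s + 2 is on top; that piece has area ∫[-3,-1] (-(s**3 + 8*s**2 + 19*s + 12)) ds = 8/3.
Total enclosed area = 5/12 + 8/3 = 37/12.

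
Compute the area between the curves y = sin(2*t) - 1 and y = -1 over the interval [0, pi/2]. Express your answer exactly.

On [0, pi/2], (sin(2*t) - 1) - (-1) = sin(2*t) is ≥ 0 throughout, so the area is a single integral of |sin(2*t)|.
∫[0,pi/2] (sin(2*t)) dt = 1.

1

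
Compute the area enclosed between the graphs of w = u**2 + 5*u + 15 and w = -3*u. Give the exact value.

Set the curves equal: u**2 + 5*u + 15 = -3*u, so u**2 + 8*u + 15 = 0, which factors as (u + 3)*(u + 5) = 0. The curves meet at u = -5, -3.
On [-5, -3], w = -3*u is on top; that piece has area ∫[-5,-3] (-(u**2 + 8*u + 15)) du = 4/3.

4/3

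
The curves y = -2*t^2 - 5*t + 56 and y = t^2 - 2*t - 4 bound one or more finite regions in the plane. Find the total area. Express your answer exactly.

Set the curves equal: -2*t^2 - 5*t + 56 = t^2 - 2*t - 4, so -3*t^2 - 3*t + 60 = 0, which factors as -3*(t - 4)*(t + 5) = 0. The curves meet at t = -5, 4.
On [-5, 4], y = -2*t^2 - 5*t + 56 is on top; that piece has area ∫[-5,4] (-3*t^2 - 3*t + 60) dt = 729/2.

729/2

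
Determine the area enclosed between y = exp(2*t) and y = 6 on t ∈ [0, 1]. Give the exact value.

-23/2 + exp(2)/2 + 6*log(6)

The difference (exp(2*t)) - (6) = exp(2*t) - 6 changes sign at t = log(6)/2 inside [0, 1], so split the integral there.
∫[0,log(6)/2] (exp(2*t) - 6) dt = 5/2 - log(216); the area of that piece is -5/2 + log(216).
∫[log(6)/2,1] (exp(2*t) - 6) dt = -9 + exp(2)/2 + 3*log(6).
Total area = (-5/2 + log(216)) + (-9 + exp(2)/2 + 3*log(6)) = -23/2 + exp(2)/2 + 6*log(6).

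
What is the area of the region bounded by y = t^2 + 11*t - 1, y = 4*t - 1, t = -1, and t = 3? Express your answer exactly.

131/3

The difference (t^2 + 11*t - 1) - (4*t - 1) = t^2 + 7*t changes sign at t = 0 inside [-1, 3], so split the integral there.
∫[-1,0] (t^2 + 7*t) dt = -19/6; the area of that piece is 19/6.
∫[0,3] (t^2 + 7*t) dt = 81/2.
Total area = 19/6 + 81/2 = 131/3.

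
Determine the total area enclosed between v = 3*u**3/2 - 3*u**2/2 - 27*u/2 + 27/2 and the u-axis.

The curve meets the u-axis where 3*u**3/2 - 3*u**2/2 - 27*u/2 + 27/2 = 0, i.e. 3*(u - 3)*(u - 1)*(u + 3)/2 = 0, at u = -3, 1, 3.
On [-3, 1] the curve lies above the axis; ∫[-3,1] (3*u**3/2 - 3*u**2/2 - 27*u/2 + 27/2) du = 64, giving area 64.
On [1, 3] the curve lies below the axis; ∫[1,3] (3*u**3/2 - 3*u**2/2 - 27*u/2 + 27/2) du = -10, giving area 10.
Total area = 64 + 10 = 74.

74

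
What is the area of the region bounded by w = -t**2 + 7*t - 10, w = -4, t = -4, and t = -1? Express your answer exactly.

On [-4, -1], (-t**2 + 7*t - 10) - (-4) = -t**2 + 7*t - 6 is ≤ 0 throughout, so the area is a single integral of |-t**2 + 7*t - 6|.
∫[-4,-1] (-t**2 + 7*t - 6) dt = -183/2; the area of that piece is 183/2.

183/2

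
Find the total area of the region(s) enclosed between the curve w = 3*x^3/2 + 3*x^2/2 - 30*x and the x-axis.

The curve meets the x-axis where 3*x^3/2 + 3*x^2/2 - 30*x = 0, i.e. 3*x*(x - 4)*(x + 5)/2 = 0, at x = -5, 0, 4.
On [-5, 0] the curve lies above the axis; ∫[-5,0] (3*x^3/2 + 3*x^2/2 - 30*x) dx = 1625/8, giving area 1625/8.
On [0, 4] the curve lies below the axis; ∫[0,4] (3*x^3/2 + 3*x^2/2 - 30*x) dx = -112, giving area 112.
Total area = 1625/8 + 112 = 2521/8.

2521/8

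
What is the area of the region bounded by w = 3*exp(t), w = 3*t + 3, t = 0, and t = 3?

-51/2 + 3*exp(3)

On [0, 3], (3*exp(t)) - (3*t + 3) = -3*t + 3*exp(t) - 3 is ≥ 0 throughout, so the area is a single integral of |-3*t + 3*exp(t) - 3|.
∫[0,3] (-3*t + 3*exp(t) - 3) dt = -51/2 + 3*exp(3).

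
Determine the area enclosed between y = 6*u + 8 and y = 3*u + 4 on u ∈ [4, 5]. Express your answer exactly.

35/2

On [4, 5], (6*u + 8) - (3*u + 4) = 3*u + 4 is ≥ 0 throughout, so the area is a single integral of |3*u + 4|.
∫[4,5] (3*u + 4) du = 35/2.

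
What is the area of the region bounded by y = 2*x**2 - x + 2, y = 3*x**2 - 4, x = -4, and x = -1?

61/6

The difference (2*x**2 - x + 2) - (3*x**2 - 4) = -x**2 - x + 6 changes sign at x = -3 inside [-4, -1], so split the integral there.
∫[-4,-3] (-x**2 - x + 6) dx = -17/6; the area of that piece is 17/6.
∫[-3,-1] (-x**2 - x + 6) dx = 22/3.
Total area = 17/6 + 22/3 = 61/6.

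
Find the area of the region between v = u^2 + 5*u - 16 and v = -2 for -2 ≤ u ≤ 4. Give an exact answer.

The difference (u^2 + 5*u - 16) - (-2) = u^2 + 5*u - 14 changes sign at u = 2 inside [-2, 4], so split the integral there.
∫[-2,2] (u^2 + 5*u - 14) du = -152/3; the area of that piece is 152/3.
∫[2,4] (u^2 + 5*u - 14) du = 62/3.
Total area = 152/3 + 62/3 = 214/3.

214/3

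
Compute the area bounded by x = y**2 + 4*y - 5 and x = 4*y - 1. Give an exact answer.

32/3

Both boundary curves give x as a function of y, so integrate with respect to y. Setting them equal: y**2 - 4 = 0, i.e. (y - 2)*(y + 2) = 0, so they meet at y = -2, 2.
For y in [-2, 2], x = y**2 + 4*y - 5 is on the left; area = ∫[-2,2] (-(y**2 - 4)) dy = 32/3.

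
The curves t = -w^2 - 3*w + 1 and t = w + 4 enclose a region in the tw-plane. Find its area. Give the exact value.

Both boundary curves give t as a function of w, so integrate with respect to w. Setting them equal: -w^2 - 4*w - 3 = 0, i.e. -(w + 1)*(w + 3) = 0, so they meet at w = -3, -1.
For w in [-3, -1], t = -w^2 - 3*w + 1 is on the right; area = ∫[-3,-1] (-w^2 - 4*w - 3) dw = 4/3.

4/3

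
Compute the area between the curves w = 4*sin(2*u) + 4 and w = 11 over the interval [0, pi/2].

-4 + 7*pi/2

On [0, pi/2], (4*sin(2*u) + 4) - (11) = 4*sin(2*u) - 7 is ≤ 0 throughout, so the area is a single integral of |4*sin(2*u) - 7|.
∫[0,pi/2] (4*sin(2*u) - 7) du = 4 - 7*pi/2; the area of that piece is -4 + 7*pi/2.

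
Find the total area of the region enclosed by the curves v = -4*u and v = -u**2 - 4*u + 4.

Set the curves equal: -4*u = -u**2 - 4*u + 4, so u**2 - 4 = 0, which factors as (u - 2)*(u + 2) = 0. The curves meet at u = -2, 2.
On [-2, 2], v = -u**2 - 4*u + 4 is on top; that piece has area ∫[-2,2] (-(u**2 - 4)) du = 32/3.

32/3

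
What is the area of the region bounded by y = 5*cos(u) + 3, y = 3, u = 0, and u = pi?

10

The difference (5*cos(u) + 3) - (3) = 5*cos(u) changes sign at u = pi/2 inside [0, pi], so split the integral there.
∫[0,pi/2] (5*cos(u)) du = 5.
∫[pi/2,pi] (5*cos(u)) du = -5; the area of that piece is 5.
Total area = 5 + 5 = 10.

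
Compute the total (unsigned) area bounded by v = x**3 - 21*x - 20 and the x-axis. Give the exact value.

999/4

The curve meets the x-axis where x**3 - 21*x - 20 = 0, i.e. (x - 5)*(x + 1)*(x + 4) = 0, at x = -4, -1, 5.
On [-4, -1] the curve lies above the axis; ∫[-4,-1] (x**3 - 21*x - 20) dx = 135/4, giving area 135/4.
On [-1, 5] the curve lies below the axis; ∫[-1,5] (x**3 - 21*x - 20) dx = -216, giving area 216.
Total area = 135/4 + 216 = 999/4.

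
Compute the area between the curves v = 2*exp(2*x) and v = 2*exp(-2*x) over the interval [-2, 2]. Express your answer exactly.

The difference (2*exp(2*x)) - (2*exp(-2*x)) = 2*exp(2*x) - 2*exp(-2*x) changes sign at x = 0 inside [-2, 2], so split the integral there.
∫[-2,0] (2*exp(2*x) - 2*exp(-2*x)) dx = -exp(4) - exp(-4) + 2; the area of that piece is -2 + exp(-4) + exp(4).
∫[0,2] (2*exp(2*x) - 2*exp(-2*x)) dx = -2 + exp(-4) + exp(4).
Total area = (-2 + exp(-4) + exp(4)) + (-2 + exp(-4) + exp(4)) = -4 + 2*exp(-4) + 2*exp(4).

-4 + 2*exp(-4) + 2*exp(4)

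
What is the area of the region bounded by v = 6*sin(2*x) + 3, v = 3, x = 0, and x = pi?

12

The difference (6*sin(2*x) + 3) - (3) = 6*sin(2*x) changes sign at x = pi/2 inside [0, pi], so split the integral there.
∫[0,pi/2] (6*sin(2*x)) dx = 6.
∫[pi/2,pi] (6*sin(2*x)) dx = -6; the area of that piece is 6.
Total area = 6 + 6 = 12.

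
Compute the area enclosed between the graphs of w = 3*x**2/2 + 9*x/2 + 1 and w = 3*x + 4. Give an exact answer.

Set the curves equal: 3*x**2/2 + 9*x/2 + 1 = 3*x + 4, so 3*x**2/2 + 3*x/2 - 3 = 0, which factors as 3*(x - 1)*(x + 2)/2 = 0. The curves meet at x = -2, 1.
On [-2, 1], w = 3*x + 4 is on top; that piece has area ∫[-2,1] (-(3*x**2/2 + 3*x/2 - 3)) dx = 27/4.

27/4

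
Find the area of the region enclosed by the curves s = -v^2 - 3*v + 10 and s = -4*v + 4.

Both boundary curves give s as a function of v, so integrate with respect to v. Setting them equal: -v^2 + v + 6 = 0, i.e. -(v - 3)*(v + 2) = 0, so they meet at v = -2, 3.
For v in [-2, 3], s = -v^2 - 3*v + 10 is on the right; area = ∫[-2,3] (-v^2 + v + 6) dv = 125/6.

125/6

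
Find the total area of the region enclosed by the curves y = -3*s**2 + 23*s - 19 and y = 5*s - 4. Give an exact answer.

32

Set the curves equal: -3*s**2 + 23*s - 19 = 5*s - 4, so -3*s**2 + 18*s - 15 = 0, which factors as -3*(s - 5)*(s - 1) = 0. The curves meet at s = 1, 5.
On [1, 5], y = -3*s**2 + 23*s - 19 is on top; that piece has area ∫[1,5] (-3*s**2 + 18*s - 15) ds = 32.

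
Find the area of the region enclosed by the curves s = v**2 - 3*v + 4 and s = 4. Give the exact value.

Both boundary curves give s as a function of v, so integrate with respect to v. Setting them equal: v**2 - 3*v = 0, i.e. v*(v - 3) = 0, so they meet at v = 0, 3.
For v in [0, 3], s = v**2 - 3*v + 4 is on the left; area = ∫[0,3] (-(v**2 - 3*v)) dv = 9/2.

9/2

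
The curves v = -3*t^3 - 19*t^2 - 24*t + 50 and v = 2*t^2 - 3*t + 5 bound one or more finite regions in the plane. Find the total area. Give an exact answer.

Set the curves equal: -3*t^3 - 19*t^2 - 24*t + 50 = 2*t^2 - 3*t + 5, so -3*t^3 - 21*t^2 - 21*t + 45 = 0, which factors as -3*(t - 1)*(t + 3)*(t + 5) = 0. The curves meet at t = -5, -3, 1.
On [-5, -3], v = 2*t^2 - 3*t + 5 is on top; that piece has area ∫[-5,-3] (-(-3*t^3 - 21*t^2 - 21*t + 45)) dt = 20.
On [-3, 1], v = -3*t^3 - 19*t^2 - 24*t + 50 is on top; that piece has area ∫[-3,1] (-3*t^3 - 21*t^2 - 21*t + 45) dt = 128.
Total enclosed area = 20 + 128 = 148.

148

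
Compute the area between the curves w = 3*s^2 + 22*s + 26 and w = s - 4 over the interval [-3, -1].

9

The difference (3*s^2 + 22*s + 26) - (s - 4) = 3*s^2 + 21*s + 30 changes sign at s = -2 inside [-3, -1], so split the integral there.
∫[-3,-2] (3*s^2 + 21*s + 30) ds = -7/2; the area of that piece is 7/2.
∫[-2,-1] (3*s^2 + 21*s + 30) ds = 11/2.
Total area = 7/2 + 11/2 = 9.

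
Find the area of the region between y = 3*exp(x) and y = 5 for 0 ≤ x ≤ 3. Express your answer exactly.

The difference (3*exp(x)) - (5) = 3*exp(x) - 5 changes sign at x = log(5/3) inside [0, 3], so split the integral there.
∫[0,log(5/3)] (3*exp(x) - 5) dx = log(243/3125) + 2; the area of that piece is -2 + log(3125/243).
∫[log(5/3),3] (3*exp(x) - 5) dx = -20 - 5*log(3) + 5*log(5) + 3*exp(3).
Total area = (-2 + log(3125/243)) + (-20 - 5*log(3) + 5*log(5) + 3*exp(3)) = -22 - 10*log(3) + 10*log(5) + 3*exp(3).

-22 - 10*log(3) + 10*log(5) + 3*exp(3)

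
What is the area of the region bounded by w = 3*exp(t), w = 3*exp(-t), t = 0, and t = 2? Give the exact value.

-6 + 3*exp(-2) + 3*exp(2)

On [0, 2], (3*exp(t)) - (3*exp(-t)) = 3*exp(t) - 3*exp(-t) is ≥ 0 throughout, so the area is a single integral of |3*exp(t) - 3*exp(-t)|.
∫[0,2] (3*exp(t) - 3*exp(-t)) dt = -6 + 3*exp(-2) + 3*exp(2).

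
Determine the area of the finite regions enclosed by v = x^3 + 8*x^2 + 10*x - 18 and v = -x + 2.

443/6

Set the curves equal: x^3 + 8*x^2 + 10*x - 18 = -x + 2, so x^3 + 8*x^2 + 11*x - 20 = 0, which factors as (x - 1)*(x + 4)*(x + 5) = 0. The curves meet at x = -5, -4, 1.
On [-5, -4], v = x^3 + 8*x^2 + 10*x - 18 is on top; that piece has area ∫[-5,-4] (x^3 + 8*x^2 + 11*x - 20) dx = 11/12.
On [-4, 1], v = -x + 2 is on top; that piece has area ∫[-4,1] (-(x^3 + 8*x^2 + 11*x - 20)) dx = 875/12.
Total enclosed area = 11/12 + 875/12 = 443/6.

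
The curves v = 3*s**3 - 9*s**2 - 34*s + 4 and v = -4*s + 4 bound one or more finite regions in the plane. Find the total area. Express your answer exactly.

1221/4

Set the curves equal: 3*s**3 - 9*s**2 - 34*s + 4 = -4*s + 4, so 3*s**3 - 9*s**2 - 30*s = 0, which factors as 3*s*(s - 5)*(s + 2) = 0. The curves meet at s = -2, 0, 5.
On [-2, 0], v = 3*s**3 - 9*s**2 - 34*s + 4 is on top; that piece has area ∫[-2,0] (3*s**3 - 9*s**2 - 30*s) ds = 24.
On [0, 5], v = -4*s + 4 is on top; that piece has area ∫[0,5] (-(3*s**3 - 9*s**2 - 30*s)) ds = 1125/4.
Total enclosed area = 24 + 1125/4 = 1221/4.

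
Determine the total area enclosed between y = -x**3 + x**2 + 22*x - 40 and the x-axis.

The curve meets the x-axis where -x**3 + x**2 + 22*x - 40 = 0, i.e. -(x - 4)*(x - 2)*(x + 5) = 0, at x = -5, 2, 4.
On [-5, 2] the curve lies below the axis; ∫[-5,2] (-x**3 + x**2 + 22*x - 40) dx = -3773/12, giving area 3773/12.
On [2, 4] the curve lies above the axis; ∫[2,4] (-x**3 + x**2 + 22*x - 40) dx = 32/3, giving area 32/3.
Total area = 3773/12 + 32/3 = 3901/12.

3901/12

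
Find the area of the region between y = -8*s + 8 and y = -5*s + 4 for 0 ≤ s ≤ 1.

5/2

On [0, 1], (-8*s + 8) - (-5*s + 4) = -3*s + 4 is ≥ 0 throughout, so the area is a single integral of |-3*s + 4|.
∫[0,1] (-3*s + 4) ds = 5/2.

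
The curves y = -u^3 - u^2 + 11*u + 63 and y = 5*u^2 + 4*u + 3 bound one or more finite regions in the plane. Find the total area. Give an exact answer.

Set the curves equal: -u^3 - u^2 + 11*u + 63 = 5*u^2 + 4*u + 3, so -u^3 - 6*u^2 + 7*u + 60 = 0, which factors as -(u - 3)*(u + 4)*(u + 5) = 0. The curves meet at u = -5, -4, 3.
On [-5, -4], y = 5*u^2 + 4*u + 3 is on top; that piece has area ∫[-5,-4] (-(-u^3 - 6*u^2 + 7*u + 60)) du = 5/4.
On [-4, 3], y = -u^3 - u^2 + 11*u + 63 is on top; that piece has area ∫[-4,3] (-u^3 - 6*u^2 + 7*u + 60) du = 1029/4.
Total enclosed area = 5/4 + 1029/4 = 517/2.

517/2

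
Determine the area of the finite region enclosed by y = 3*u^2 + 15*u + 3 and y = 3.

Set the curves equal: 3*u^2 + 15*u + 3 = 3, so 3*u^2 + 15*u = 0, which factors as 3*u*(u + 5) = 0. The curves meet at u = -5, 0.
On [-5, 0], y = 3 is on top; that piece has area ∫[-5,0] (-(3*u^2 + 15*u)) du = 125/2.

125/2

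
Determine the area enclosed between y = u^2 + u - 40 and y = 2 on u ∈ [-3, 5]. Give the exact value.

On [-3, 5], (u^2 + u - 40) - (2) = u^2 + u - 42 is ≤ 0 throughout, so the area is a single integral of |u^2 + u - 42|.
∫[-3,5] (u^2 + u - 42) du = -832/3; the area of that piece is 832/3.

832/3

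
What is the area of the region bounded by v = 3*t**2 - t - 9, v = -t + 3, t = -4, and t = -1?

37

The difference (3*t**2 - t - 9) - (-t + 3) = 3*t**2 - 12 changes sign at t = -2 inside [-4, -1], so split the integral there.
∫[-4,-2] (3*t**2 - 12) dt = 32.
∫[-2,-1] (3*t**2 - 12) dt = -5; the area of that piece is 5.
Total area = 32 + 5 = 37.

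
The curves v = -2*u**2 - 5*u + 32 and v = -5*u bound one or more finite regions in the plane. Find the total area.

Set the curves equal: -2*u**2 - 5*u + 32 = -5*u, so -2*u**2 + 32 = 0, which factors as -2*(u - 4)*(u + 4) = 0. The curves meet at u = -4, 4.
On [-4, 4], v = -2*u**2 - 5*u + 32 is on top; that piece has area ∫[-4,4] (-2*u**2 + 32) du = 512/3.

512/3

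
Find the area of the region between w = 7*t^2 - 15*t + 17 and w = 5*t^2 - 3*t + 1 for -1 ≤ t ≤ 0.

On [-1, 0], (7*t^2 - 15*t + 17) - (5*t^2 - 3*t + 1) = 2*t^2 - 12*t + 16 is ≥ 0 throughout, so the area is a single integral of |2*t^2 - 12*t + 16|.
∫[-1,0] (2*t^2 - 12*t + 16) dt = 68/3.

68/3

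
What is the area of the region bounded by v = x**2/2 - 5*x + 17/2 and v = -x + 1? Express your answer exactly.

Set the curves equal: x**2/2 - 5*x + 17/2 = -x + 1, so x**2/2 - 4*x + 15/2 = 0, which factors as (x - 5)*(x - 3)/2 = 0. The curves meet at x = 3, 5.
On [3, 5], v = -x + 1 is on top; that piece has area ∫[3,5] (-(x**2/2 - 4*x + 15/2)) dx = 2/3.

2/3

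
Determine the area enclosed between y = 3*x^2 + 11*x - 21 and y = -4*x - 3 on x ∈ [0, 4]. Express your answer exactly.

131

The difference (3*x^2 + 11*x - 21) - (-4*x - 3) = 3*x^2 + 15*x - 18 changes sign at x = 1 inside [0, 4], so split the integral there.
∫[0,1] (3*x^2 + 15*x - 18) dx = -19/2; the area of that piece is 19/2.
∫[1,4] (3*x^2 + 15*x - 18) dx = 243/2.
Total area = 19/2 + 243/2 = 131.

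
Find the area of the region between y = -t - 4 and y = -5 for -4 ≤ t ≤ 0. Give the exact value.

12

On [-4, 0], (-t - 4) - (-5) = -t + 1 is ≥ 0 throughout, so the area is a single integral of |-t + 1|.
∫[-4,0] (-t + 1) dt = 12.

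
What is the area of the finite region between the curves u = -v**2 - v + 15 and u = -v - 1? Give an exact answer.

256/3

Both boundary curves give u as a function of v, so integrate with respect to v. Setting them equal: -v**2 + 16 = 0, i.e. -(v - 4)*(v + 4) = 0, so they meet at v = -4, 4.
For v in [-4, 4], u = -v**2 - v + 15 is on the right; area = ∫[-4,4] (-v**2 + 16) dv = 256/3.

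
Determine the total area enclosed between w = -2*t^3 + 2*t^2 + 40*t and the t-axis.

The curve meets the t-axis where -2*t^3 + 2*t^2 + 40*t = 0, i.e. -2*t*(t - 5)*(t + 4) = 0, at t = -4, 0, 5.
On [-4, 0] the curve lies below the axis; ∫[-4,0] (-2*t^3 + 2*t^2 + 40*t) dt = -448/3, giving area 448/3.
On [0, 5] the curve lies above the axis; ∫[0,5] (-2*t^3 + 2*t^2 + 40*t) dt = 1625/6, giving area 1625/6.
Total area = 448/3 + 1625/6 = 2521/6.

2521/6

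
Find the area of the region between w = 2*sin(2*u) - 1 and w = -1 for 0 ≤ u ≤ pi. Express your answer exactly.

The difference (2*sin(2*u) - 1) - (-1) = 2*sin(2*u) changes sign at u = pi/2 inside [0, pi], so split the integral there.
∫[0,pi/2] (2*sin(2*u)) du = 2.
∫[pi/2,pi] (2*sin(2*u)) du = -2; the area of that piece is 2.
Total area = 2 + 2 = 4.

4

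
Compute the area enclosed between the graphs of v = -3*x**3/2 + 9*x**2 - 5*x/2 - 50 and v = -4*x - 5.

Set the curves equal: -3*x**3/2 + 9*x**2 - 5*x/2 - 50 = -4*x - 5, so -3*x**3/2 + 9*x**2 + 3*x/2 - 45 = 0, which factors as -3*(x - 5)*(x - 3)*(x + 2)/2 = 0. The curves meet at x = -2, 3, 5.
On [-2, 3], v = -4*x - 5 is on top; that piece has area ∫[-2,3] (-(-3*x**3/2 + 9*x**2 + 3*x/2 - 45)) dx = 1125/8.
On [3, 5], v = -3*x**3/2 + 9*x**2 - 5*x/2 - 50 is on top; that piece has area ∫[3,5] (-3*x**3/2 + 9*x**2 + 3*x/2 - 45) dx = 12.
Total enclosed area = 1125/8 + 12 = 1221/8.

1221/8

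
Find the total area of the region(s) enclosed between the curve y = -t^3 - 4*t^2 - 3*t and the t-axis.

The curve meets the t-axis where -t^3 - 4*t^2 - 3*t = 0, i.e. -t*(t + 1)*(t + 3) = 0, at t = -3, -1, 0.
On [-3, -1] the curve lies below the axis; ∫[-3,-1] (-t^3 - 4*t^2 - 3*t) dt = -8/3, giving area 8/3.
On [-1, 0] the curve lies above the axis; ∫[-1,0] (-t^3 - 4*t^2 - 3*t) dt = 5/12, giving area 5/12.
Total area = 8/3 + 5/12 = 37/12.

37/12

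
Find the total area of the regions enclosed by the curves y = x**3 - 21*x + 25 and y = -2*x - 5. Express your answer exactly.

Set the curves equal: x**3 - 21*x + 25 = -2*x - 5, so x**3 - 19*x + 30 = 0, which factors as (x - 3)*(x - 2)*(x + 5) = 0. The curves meet at x = -5, 2, 3.
On [-5, 2], y = x**3 - 21*x + 25 is on top; that piece has area ∫[-5,2] (x**3 - 19*x + 30) dx = 1029/4.
On [2, 3], y = -2*x - 5 is on top; that piece has area ∫[2,3] (-(x**3 - 19*x + 30)) dx = 5/4.
Total enclosed area = 1029/4 + 5/4 = 517/2.

517/2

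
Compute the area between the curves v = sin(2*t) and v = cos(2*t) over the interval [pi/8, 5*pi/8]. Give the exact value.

On [pi/8, 5*pi/8], (sin(2*t)) - (cos(2*t)) = sin(2*t) - cos(2*t) is ≥ 0 throughout, so the area is a single integral of |sin(2*t) - cos(2*t)|.
∫[pi/8,5*pi/8] (sin(2*t) - cos(2*t)) dt = sqrt(2).

sqrt(2)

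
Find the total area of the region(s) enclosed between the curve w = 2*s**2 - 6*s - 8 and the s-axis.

The curve meets the s-axis where 2*s**2 - 6*s - 8 = 0, i.e. 2*(s - 4)*(s + 1) = 0, at s = -1, 4.
On [-1, 4] the curve lies below the axis; ∫[-1,4] (2*s**2 - 6*s - 8) ds = -125/3, giving area 125/3.

125/3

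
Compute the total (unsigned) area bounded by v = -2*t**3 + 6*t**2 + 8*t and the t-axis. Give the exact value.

131/2

The curve meets the t-axis where -2*t**3 + 6*t**2 + 8*t = 0, i.e. -2*t*(t - 4)*(t + 1) = 0, at t = -1, 0, 4.
On [-1, 0] the curve lies below the axis; ∫[-1,0] (-2*t**3 + 6*t**2 + 8*t) dt = -3/2, giving area 3/2.
On [0, 4] the curve lies above the axis; ∫[0,4] (-2*t**3 + 6*t**2 + 8*t) dt = 64, giving area 64.
Total area = 3/2 + 64 = 131/2.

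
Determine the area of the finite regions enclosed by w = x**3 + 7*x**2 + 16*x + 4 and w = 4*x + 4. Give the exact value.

71/6

Set the curves equal: x**3 + 7*x**2 + 16*x + 4 = 4*x + 4, so x**3 + 7*x**2 + 12*x = 0, which factors as x*(x + 3)*(x + 4) = 0. The curves meet at x = -4, -3, 0.
On [-4, -3], w = x**3 + 7*x**2 + 16*x + 4 is on top; that piece has area ∫[-4,-3] (x**3 + 7*x**2 + 12*x) dx = 7/12.
On [-3, 0], w = 4*x + 4 is on top; that piece has area ∫[-3,0] (-(x**3 + 7*x**2 + 12*x)) dx = 45/4.
Total enclosed area = 7/12 + 45/4 = 71/6.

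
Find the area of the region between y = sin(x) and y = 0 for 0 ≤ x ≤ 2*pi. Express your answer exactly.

The difference (sin(x)) - (0) = sin(x) changes sign at x = pi inside [0, 2*pi], so split the integral there.
∫[0,pi] (sin(x)) dx = 2.
∫[pi,2*pi] (sin(x)) dx = -2; the area of that piece is 2.
Total area = 2 + 2 = 4.

4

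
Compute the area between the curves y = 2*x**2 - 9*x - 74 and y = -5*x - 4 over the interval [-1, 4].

1010/3

On [-1, 4], (2*x**2 - 9*x - 74) - (-5*x - 4) = 2*x**2 - 4*x - 70 is ≤ 0 throughout, so the area is a single integral of |2*x**2 - 4*x - 70|.
∫[-1,4] (2*x**2 - 4*x - 70) dx = -1010/3; the area of that piece is 1010/3.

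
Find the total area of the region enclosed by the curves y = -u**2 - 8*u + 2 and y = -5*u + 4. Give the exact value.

Set the curves equal: -u**2 - 8*u + 2 = -5*u + 4, so -u**2 - 3*u - 2 = 0, which factors as -(u + 1)*(u + 2) = 0. The curves meet at u = -2, -1.
On [-2, -1], y = -u**2 - 8*u + 2 is on top; that piece has area ∫[-2,-1] (-u**2 - 3*u - 2) du = 1/6.

1/6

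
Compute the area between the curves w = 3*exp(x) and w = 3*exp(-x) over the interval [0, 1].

On [0, 1], (3*exp(x)) - (3*exp(-x)) = 3*exp(x) - 3*exp(-x) is ≥ 0 throughout, so the area is a single integral of |3*exp(x) - 3*exp(-x)|.
∫[0,1] (3*exp(x) - 3*exp(-x)) dx = -6 + 3*exp(-1) + 3*exp(1).

-6 + 3*exp(-1) + 3*exp(1)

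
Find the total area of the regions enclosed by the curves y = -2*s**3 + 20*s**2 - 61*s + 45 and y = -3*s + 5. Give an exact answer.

Set the curves equal: -2*s**3 + 20*s**2 - 61*s + 45 = -3*s + 5, so -2*s**3 + 20*s**2 - 58*s + 40 = 0, which factors as -2*(s - 5)*(s - 4)*(s - 1) = 0. The curves meet at s = 1, 4, 5.
On [1, 4], y = -3*s + 5 is on top; that piece has area ∫[1,4] (-(-2*s**3 + 20*s**2 - 58*s + 40)) ds = 45/2.
On [4, 5], y = -2*s**3 + 20*s**2 - 61*s + 45 is on top; that piece has area ∫[4,5] (-2*s**3 + 20*s**2 - 58*s + 40) ds = 7/6.
Total enclosed area = 45/2 + 7/6 = 71/3.

71/3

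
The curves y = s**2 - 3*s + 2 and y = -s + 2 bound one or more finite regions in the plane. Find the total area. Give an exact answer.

Set the curves equal: s**2 - 3*s + 2 = -s + 2, so s**2 - 2*s = 0, which factors as s*(s - 2) = 0. The curves meet at s = 0, 2.
On [0, 2], y = -s + 2 is on top; that piece has area ∫[0,2] (-(s**2 - 2*s)) ds = 4/3.

4/3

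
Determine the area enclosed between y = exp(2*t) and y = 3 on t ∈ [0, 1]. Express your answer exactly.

The difference (exp(2*t)) - (3) = exp(2*t) - 3 changes sign at t = log(3)/2 inside [0, 1], so split the integral there.
∫[0,log(3)/2] (exp(2*t) - 3) dt = 1 - 3*log(3)/2; the area of that piece is -1 + 3*log(3)/2.
∫[log(3)/2,1] (exp(2*t) - 3) dt = -9/2 + 3*log(3)/2 + exp(2)/2.
Total area = (-1 + 3*log(3)/2) + (-9/2 + 3*log(3)/2 + exp(2)/2) = -11/2 + 3*log(3) + exp(2)/2.

-11/2 + 3*log(3) + exp(2)/2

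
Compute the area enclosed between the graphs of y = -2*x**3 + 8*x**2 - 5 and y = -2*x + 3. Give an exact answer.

253/6

Set the curves equal: -2*x**3 + 8*x**2 - 5 = -2*x + 3, so -2*x**3 + 8*x**2 + 2*x - 8 = 0, which factors as -2*(x - 4)*(x - 1)*(x + 1) = 0. The curves meet at x = -1, 1, 4.
On [-1, 1], y = -2*x + 3 is on top; that piece has area ∫[-1,1] (-(-2*x**3 + 8*x**2 + 2*x - 8)) dx = 32/3.
On [1, 4], y = -2*x**3 + 8*x**2 - 5 is on top; that piece has area ∫[1,4] (-2*x**3 + 8*x**2 + 2*x - 8) dx = 63/2.
Total enclosed area = 32/3 + 63/2 = 253/6.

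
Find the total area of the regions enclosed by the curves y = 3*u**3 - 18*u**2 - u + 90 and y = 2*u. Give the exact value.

1221/4

Set the curves equal: 3*u**3 - 18*u**2 - u + 90 = 2*u, so 3*u**3 - 18*u**2 - 3*u + 90 = 0, which factors as 3*(u - 5)*(u - 3)*(u + 2) = 0. The curves meet at u = -2, 3, 5.
On [-2, 3], y = 3*u**3 - 18*u**2 - u + 90 is on top; that piece has area ∫[-2,3] (3*u**3 - 18*u**2 - 3*u + 90) du = 1125/4.
On [3, 5], y = 2*u is on top; that piece has area ∫[3,5] (-(3*u**3 - 18*u**2 - 3*u + 90)) du = 24.
Total enclosed area = 1125/4 + 24 = 1221/4.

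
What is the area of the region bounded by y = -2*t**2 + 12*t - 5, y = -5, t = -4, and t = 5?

The difference (-2*t**2 + 12*t - 5) - (-5) = -2*t**2 + 12*t changes sign at t = 0 inside [-4, 5], so split the integral there.
∫[-4,0] (-2*t**2 + 12*t) dt = -416/3; the area of that piece is 416/3.
∫[0,5] (-2*t**2 + 12*t) dt = 200/3.
Total area = 416/3 + 200/3 = 616/3.

616/3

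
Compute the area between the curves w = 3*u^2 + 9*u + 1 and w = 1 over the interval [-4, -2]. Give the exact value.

9

The difference (3*u^2 + 9*u + 1) - (1) = 3*u^2 + 9*u changes sign at u = -3 inside [-4, -2], so split the integral there.
∫[-4,-3] (3*u^2 + 9*u) du = 11/2.
∫[-3,-2] (3*u^2 + 9*u) du = -7/2; the area of that piece is 7/2.
Total area = 11/2 + 7/2 = 9.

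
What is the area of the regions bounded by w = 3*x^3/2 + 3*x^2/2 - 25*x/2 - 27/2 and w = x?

74

Set the curves equal: 3*x^3/2 + 3*x^2/2 - 25*x/2 - 27/2 = x, so 3*x^3/2 + 3*x^2/2 - 27*x/2 - 27/2 = 0, which factors as 3*(x - 3)*(x + 1)*(x + 3)/2 = 0. The curves meet at x = -3, -1, 3.
On [-3, -1], w = 3*x^3/2 + 3*x^2/2 - 25*x/2 - 27/2 is on top; that piece has area ∫[-3,-1] (3*x^3/2 + 3*x^2/2 - 27*x/2 - 27/2) dx = 10.
On [-1, 3], w = x is on top; that piece has area ∫[-1,3] (-(3*x^3/2 + 3*x^2/2 - 27*x/2 - 27/2)) dx = 64.
Total enclosed area = 10 + 64 = 74.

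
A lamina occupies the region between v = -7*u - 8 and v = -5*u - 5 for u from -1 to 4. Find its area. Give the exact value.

On [-1, 4], (-7*u - 8) - (-5*u - 5) = -2*u - 3 is ≤ 0 throughout, so the area is a single integral of |-2*u - 3|.
∫[-1,4] (-2*u - 3) du = -30; the area of that piece is 30.

30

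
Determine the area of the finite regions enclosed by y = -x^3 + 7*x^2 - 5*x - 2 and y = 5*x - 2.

Set the curves equal: -x^3 + 7*x^2 - 5*x - 2 = 5*x - 2, so -x^3 + 7*x^2 - 10*x = 0, which factors as -x*(x - 5)*(x - 2) = 0. The curves meet at x = 0, 2, 5.
On [0, 2], y = 5*x - 2 is on top; that piece has area ∫[0,2] (-(-x^3 + 7*x^2 - 10*x)) dx = 16/3.
On [2, 5], y = -x^3 + 7*x^2 - 5*x - 2 is on top; that piece has area ∫[2,5] (-x^3 + 7*x^2 - 10*x) dx = 63/4.
Total enclosed area = 16/3 + 63/4 = 253/12.

253/12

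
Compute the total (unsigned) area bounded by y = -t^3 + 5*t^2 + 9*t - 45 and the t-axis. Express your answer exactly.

The curve meets the t-axis where -t^3 + 5*t^2 + 9*t - 45 = 0, i.e. -(t - 5)*(t - 3)*(t + 3) = 0, at t = -3, 3, 5.
On [-3, 3] the curve lies below the axis; ∫[-3,3] (-t^3 + 5*t^2 + 9*t - 45) dt = -180, giving area 180.
On [3, 5] the curve lies above the axis; ∫[3,5] (-t^3 + 5*t^2 + 9*t - 45) dt = 28/3, giving area 28/3.
Total area = 180 + 28/3 = 568/3.

568/3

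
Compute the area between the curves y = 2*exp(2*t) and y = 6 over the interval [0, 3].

-23 + 6*log(3) + exp(6)

The difference (2*exp(2*t)) - (6) = 2*exp(2*t) - 6 changes sign at t = log(3)/2 inside [0, 3], so split the integral there.
∫[0,log(3)/2] (2*exp(2*t) - 6) dt = 2 - log(27); the area of that piece is -2 + log(27).
∫[log(3)/2,3] (2*exp(2*t) - 6) dt = -21 + 3*log(3) + exp(6).
Total area = (-2 + log(27)) + (-21 + 3*log(3) + exp(6)) = -23 + 6*log(3) + exp(6).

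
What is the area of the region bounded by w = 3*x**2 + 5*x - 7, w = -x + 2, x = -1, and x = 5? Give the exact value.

176

The difference (3*x**2 + 5*x - 7) - (-x + 2) = 3*x**2 + 6*x - 9 changes sign at x = 1 inside [-1, 5], so split the integral there.
∫[-1,1] (3*x**2 + 6*x - 9) dx = -16; the area of that piece is 16.
∫[1,5] (3*x**2 + 6*x - 9) dx = 160.
Total area = 16 + 160 = 176.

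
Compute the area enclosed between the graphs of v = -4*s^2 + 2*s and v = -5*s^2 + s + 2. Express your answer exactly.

Set the curves equal: -4*s^2 + 2*s = -5*s^2 + s + 2, so s^2 + s - 2 = 0, which factors as (s - 1)*(s + 2) = 0. The curves meet at s = -2, 1.
On [-2, 1], v = -5*s^2 + s + 2 is on top; that piece has area ∫[-2,1] (-(s^2 + s - 2)) ds = 9/2.

9/2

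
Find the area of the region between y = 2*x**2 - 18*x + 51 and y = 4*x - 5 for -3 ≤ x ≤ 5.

The difference (2*x**2 - 18*x + 51) - (4*x - 5) = 2*x**2 - 22*x + 56 changes sign at x = 4 inside [-3, 5], so split the integral there.
∫[-3,4] (2*x**2 - 22*x + 56) dx = 1127/3.
∫[4,5] (2*x**2 - 22*x + 56) dx = -7/3; the area of that piece is 7/3.
Total area = 1127/3 + 7/3 = 378.

378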